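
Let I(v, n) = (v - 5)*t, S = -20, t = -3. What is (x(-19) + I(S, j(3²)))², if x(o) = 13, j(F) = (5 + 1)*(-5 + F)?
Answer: 7744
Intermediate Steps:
j(F) = -30 + 6*F (j(F) = 6*(-5 + F) = -30 + 6*F)
I(v, n) = 15 - 3*v (I(v, n) = (v - 5)*(-3) = (-5 + v)*(-3) = 15 - 3*v)
(x(-19) + I(S, j(3²)))² = (13 + (15 - 3*(-20)))² = (13 + (15 + 60))² = (13 + 75)² = 88² = 7744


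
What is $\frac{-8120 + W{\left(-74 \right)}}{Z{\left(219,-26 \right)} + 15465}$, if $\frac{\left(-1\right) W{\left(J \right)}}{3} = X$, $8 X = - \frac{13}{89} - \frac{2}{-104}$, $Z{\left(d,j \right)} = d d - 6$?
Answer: $- \frac{300633119}{2348062080} \approx -0.12803$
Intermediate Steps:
$Z{\left(d,j \right)} = -6 + d^{2}$ ($Z{\left(d,j \right)} = d^{2} - 6 = -6 + d^{2}$)
$X = - \frac{587}{37024}$ ($X = \frac{- \frac{13}{89} - \frac{2}{-104}}{8} = \frac{\left(-13\right) \frac{1}{89} - - \frac{1}{52}}{8} = \frac{- \frac{13}{89} + \frac{1}{52}}{8} = \frac{1}{8} \left(- \frac{587}{4628}\right) = - \frac{587}{37024} \approx -0.015855$)
$W{\left(J \right)} = \frac{1761}{37024}$ ($W{\left(J \right)} = \left(-3\right) \left(- \frac{587}{37024}\right) = \frac{1761}{37024}$)
$\frac{-8120 + W{\left(-74 \right)}}{Z{\left(219,-26 \right)} + 15465} = \frac{-8120 + \frac{1761}{37024}}{\left(-6 + 219^{2}\right) + 15465} = - \frac{300633119}{37024 \left(\left(-6 + 47961\right) + 15465\right)} = - \frac{300633119}{37024 \left(47955 + 15465\right)} = - \frac{300633119}{37024 \cdot 63420} = \left(- \frac{300633119}{37024}\right) \frac{1}{63420} = - \frac{300633119}{2348062080}$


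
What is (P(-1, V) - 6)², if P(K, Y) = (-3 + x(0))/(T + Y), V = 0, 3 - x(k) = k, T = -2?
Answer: 36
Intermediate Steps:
x(k) = 3 - k
P(K, Y) = 0 (P(K, Y) = (-3 + (3 - 1*0))/(-2 + Y) = (-3 + (3 + 0))/(-2 + Y) = (-3 + 3)/(-2 + Y) = 0/(-2 + Y) = 0)
(P(-1, V) - 6)² = (0 - 6)² = (-6)² = 36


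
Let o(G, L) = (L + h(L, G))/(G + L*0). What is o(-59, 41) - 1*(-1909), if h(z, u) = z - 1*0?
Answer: 112549/59 ≈ 1907.6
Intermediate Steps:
h(z, u) = z (h(z, u) = z + 0 = z)
o(G, L) = 2*L/G (o(G, L) = (L + L)/(G + L*0) = (2*L)/(G + 0) = (2*L)/G = 2*L/G)
o(-59, 41) - 1*(-1909) = 2*41/(-59) - 1*(-1909) = 2*41*(-1/59) + 1909 = -82/59 + 1909 = 112549/59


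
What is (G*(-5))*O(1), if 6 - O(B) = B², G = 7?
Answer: -175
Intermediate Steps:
O(B) = 6 - B²
(G*(-5))*O(1) = (7*(-5))*(6 - 1*1²) = -35*(6 - 1*1) = -35*(6 - 1) = -35*5 = -175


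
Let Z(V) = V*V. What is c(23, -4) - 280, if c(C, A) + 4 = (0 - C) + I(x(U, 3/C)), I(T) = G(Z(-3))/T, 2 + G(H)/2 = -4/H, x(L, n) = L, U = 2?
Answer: -2785/9 ≈ -309.44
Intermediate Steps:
Z(V) = V²
G(H) = -4 - 8/H (G(H) = -4 + 2*(-4/H) = -4 - 8/H)
I(T) = -44/(9*T) (I(T) = (-4 - 8/((-3)²))/T = (-4 - 8/9)/T = -44/(9*T))
c(C, A) = -58/9 - C (c(C, A) = -4 + ((0 - C) - 44/9/2) = -4 + (-C - 44/9*½) = -4 + (-C - 22/9) = -4 + (-22/9 - C) = -58/9 - C)
c(23, -4) - 280 = (-58/9 - 1*23) - 280 = (-58/9 - 23) - 280 = -265/9 - 280 = -2785/9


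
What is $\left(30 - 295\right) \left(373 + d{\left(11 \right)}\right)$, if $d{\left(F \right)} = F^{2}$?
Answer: $-130910$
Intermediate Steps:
$\left(30 - 295\right) \left(373 + d{\left(11 \right)}\right) = \left(30 - 295\right) \left(373 + 11^{2}\right) = - 265 \left(373 + 121\right) = \left(-265\right) 494 = -130910$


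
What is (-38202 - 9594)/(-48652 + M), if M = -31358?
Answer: 1138/1905 ≈ 0.59737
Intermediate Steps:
(-38202 - 9594)/(-48652 + M) = (-38202 - 9594)/(-48652 - 31358) = -47796/(-80010) = -47796*(-1/80010) = 1138/1905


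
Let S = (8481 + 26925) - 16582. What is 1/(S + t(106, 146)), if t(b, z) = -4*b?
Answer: 1/18400 ≈ 5.4348e-5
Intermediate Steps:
S = 18824 (S = 35406 - 16582 = 18824)
1/(S + t(106, 146)) = 1/(18824 - 4*106) = 1/(18824 - 424) = 1/18400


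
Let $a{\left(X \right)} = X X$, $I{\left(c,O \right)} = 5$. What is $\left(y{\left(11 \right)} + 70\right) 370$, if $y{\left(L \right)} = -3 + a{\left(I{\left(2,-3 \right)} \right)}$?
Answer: $34040$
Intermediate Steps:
$a{\left(X \right)} = X^{2}$
$y{\left(L \right)} = 22$ ($y{\left(L \right)} = -3 + 5^{2} = -3 + 25 = 22$)
$\left(y{\left(11 \right)} + 70\right) 370 = \left(22 + 70\right) 370 = 92 \cdot 370 = 34040$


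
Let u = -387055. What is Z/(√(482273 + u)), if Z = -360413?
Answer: -360413*√95218/95218 ≈ -1168.0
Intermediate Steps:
Z/(√(482273 + u)) = -360413/√(482273 - 387055) = -360413*√95218/95218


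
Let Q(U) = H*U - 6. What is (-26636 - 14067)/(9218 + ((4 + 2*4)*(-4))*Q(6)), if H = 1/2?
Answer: -1313/302 ≈ -4.3477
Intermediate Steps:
H = ½ (H = 1*(½) = ½ ≈ 0.50000)
Q(U) = -6 + U/2 (Q(U) = U/2 - 6 = -6 + U/2)
(-26636 - 14067)/(9218 + ((4 + 2*4)*(-4))*Q(6)) = (-26636 - 14067)/(9218 + ((4 + 2*4)*(-4))*(-6 + (½)*6)) = -40703/(9218 + ((4 + 8)*(-4))*(-6 + 3)) = -40703/(9218 + (12*(-4))*(-3)) = -40703/(9218 - 48*(-3)) = -40703/(9218 + 144) = -40703/9362 = -40703*1/9362 = -1313/302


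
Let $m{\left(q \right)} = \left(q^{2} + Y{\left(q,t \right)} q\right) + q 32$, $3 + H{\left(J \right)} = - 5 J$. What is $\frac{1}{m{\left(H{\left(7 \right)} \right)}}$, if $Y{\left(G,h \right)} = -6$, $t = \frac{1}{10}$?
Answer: $\frac{1}{456} \approx 0.002193$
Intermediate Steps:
$t = \frac{1}{10} \approx 0.1$
$H{\left(J \right)} = -3 - 5 J$
$m{\left(q \right)} = q^{2} + 26 q$ ($m{\left(q \right)} = \left(q^{2} - 6 q\right) + q 32 = \left(q^{2} - 6 q\right) + 32 q = q^{2} + 26 q$)
$\frac{1}{m{\left(H{\left(7 \right)} \right)}} = \frac{1}{\left(-3 - 35\right) \left(26 - 38\right)} = \frac{1}{\left(-38\right) \left(26 - 38\right)} = \frac{1}{\left(-38\right) \left(-12\right)} = \frac{1}{456}$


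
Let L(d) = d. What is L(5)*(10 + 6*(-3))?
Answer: -40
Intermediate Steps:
L(5)*(10 + 6*(-3)) = 5*(10 + 6*(-3)) = 5*(10 - 18) = 5*(-8) = -40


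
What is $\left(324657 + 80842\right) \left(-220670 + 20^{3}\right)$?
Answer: $-86237472330$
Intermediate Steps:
$\left(324657 + 80842\right) \left(-220670 + 20^{3}\right) = 405499 \left(-220670 + 8000\right) = 405499 \left(-212670\right) = -86237472330$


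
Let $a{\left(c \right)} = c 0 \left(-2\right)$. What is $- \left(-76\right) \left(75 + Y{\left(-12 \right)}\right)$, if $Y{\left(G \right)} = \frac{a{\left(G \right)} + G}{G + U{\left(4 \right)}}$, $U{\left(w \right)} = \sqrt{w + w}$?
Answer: $\frac{98268}{17} + \frac{228 \sqrt{2}}{17} \approx 5799.4$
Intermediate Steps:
$U{\left(w \right)} = \sqrt{2} \sqrt{w}$ ($U{\left(w \right)} = \sqrt{2 w} = \sqrt{2} \sqrt{w}$)
$a{\left(c \right)} = 0$ ($a{\left(c \right)} = 0 \left(-2\right) = 0$)
$Y{\left(G \right)} = \frac{G}{G + 2 \sqrt{2}}$ ($Y{\left(G \right)} = \frac{0 + G}{G + \sqrt{2} \sqrt{4}} = \frac{G}{G + \sqrt{2} \cdot 2} = \frac{G}{G + 2 \sqrt{2}}$)
$- \left(-76\right) \left(75 + Y{\left(-12 \right)}\right) = - \left(-76\right) \left(75 - \frac{12}{-12 + 2 \sqrt{2}}\right) = - (-5700 + \frac{912}{-12 + 2 \sqrt{2}}) = 5700 - \frac{912}{-12 + 2 \sqrt{2}}$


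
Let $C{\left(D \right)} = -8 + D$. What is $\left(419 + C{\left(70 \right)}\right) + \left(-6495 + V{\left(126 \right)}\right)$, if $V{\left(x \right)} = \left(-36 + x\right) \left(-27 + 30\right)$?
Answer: $-5744$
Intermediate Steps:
$V{\left(x \right)} = -108 + 3 x$ ($V{\left(x \right)} = \left(-36 + x\right) 3 = -108 + 3 x$)
$\left(419 + C{\left(70 \right)}\right) + \left(-6495 + V{\left(126 \right)}\right) = \left(419 + \left(-8 + 70\right)\right) + \left(-6495 + \left(-108 + 3 \cdot 126\right)\right) = \left(419 + 62\right) + \left(-6495 + \left(-108 + 378\right)\right) = 481 + \left(-6495 + 270\right) = 481 - 6225 = -5744$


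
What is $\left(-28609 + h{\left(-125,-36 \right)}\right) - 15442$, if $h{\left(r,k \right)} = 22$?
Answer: $-44029$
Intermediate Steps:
$\left(-28609 + h{\left(-125,-36 \right)}\right) - 15442 = \left(-28609 + 22\right) - 15442 = -28587 - 15442 = -44029$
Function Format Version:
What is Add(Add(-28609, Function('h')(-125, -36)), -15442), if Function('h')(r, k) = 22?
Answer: -44029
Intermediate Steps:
Add(Add(-28609, Function('h')(-125, -36)), -15442) = Add(Add(-28609, 22), -15442) = Add(-28587, -15442) = -44029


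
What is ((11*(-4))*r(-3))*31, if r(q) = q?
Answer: 4092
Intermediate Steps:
((11*(-4))*r(-3))*31 = ((11*(-4))*(-3))*31 = -44*(-3)*31 = 132*31 = 4092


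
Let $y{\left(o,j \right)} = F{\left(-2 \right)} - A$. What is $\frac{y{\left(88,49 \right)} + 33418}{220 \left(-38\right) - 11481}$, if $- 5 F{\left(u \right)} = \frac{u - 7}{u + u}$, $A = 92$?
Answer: $- \frac{666511}{396820} \approx -1.6796$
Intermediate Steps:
$F{\left(u \right)} = - \frac{-7 + u}{10 u}$ ($F{\left(u \right)} = - \frac{\left(u - 7\right) \frac{1}{u + u}}{5} = - \frac{\left(-7 + u\right) \frac{1}{2 u}}{5} = - \frac{\frac{1}{2} \frac{1}{u} \left(-7 + u\right)}{5} = - \frac{-7 + u}{10 u}$)
$y{\left(o,j \right)} = - \frac{1849}{20}$ ($y{\left(o,j \right)} = \frac{7 - -2}{10 \left(-2\right)} - 92 = \frac{1}{10} \left(- \frac{1}{2}\right) \left(7 + 2\right) - 92 = \frac{1}{10} \left(- \frac{1}{2}\right) 9 - 92 = - \frac{9}{20} - 92 = - \frac{1849}{20}$)
$\frac{y{\left(88,49 \right)} + 33418}{220 \left(-38\right) - 11481} = \frac{- \frac{1849}{20} + 33418}{220 \left(-38\right) - 11481} = \frac{666511}{20 \left(-8360 - 11481\right)} = \frac{666511}{20 \left(-19841\right)} = \frac{666511}{20} \left(- \frac{1}{19841}\right) = - \frac{666511}{396820}$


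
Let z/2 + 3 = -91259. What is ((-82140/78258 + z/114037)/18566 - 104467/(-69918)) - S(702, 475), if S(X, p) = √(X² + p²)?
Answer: 1442278929796955693/965385175002733254 - √718429 ≈ -846.11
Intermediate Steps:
z = -182524 (z = -6 + 2*(-91259) = -6 - 182518 = -182524)
((-82140/78258 + z/114037)/18566 - 104467/(-69918)) - S(702, 475) = ((-82140/78258 - 182524/114037)/18566 - 104467/(-69918)) - √(702² + 475²) = ((-82140*1/78258 - 182524*1/114037)*(1/18566) - 104467*(-1/69918)) - √(492804 + 225625) = ((-13690/13043 - 182524/114037)*(1/18566) + 104467/69918) - √718429 = (-3941827062/1487384591*1/18566 + 104467/69918) - √718429 = (-1970913531/13807391158253 + 104467/69918) - √718429 = 1442278929796955693/965385175002733254 - √718429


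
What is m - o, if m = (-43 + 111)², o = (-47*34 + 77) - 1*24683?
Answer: 30828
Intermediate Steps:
o = -26204 (o = (-1598 + 77) - 24683 = -1521 - 24683 = -26204)
m = 4624 (m = 68² = 4624)
m - o = 4624 - 1*(-26204) = 4624 + 26204 = 30828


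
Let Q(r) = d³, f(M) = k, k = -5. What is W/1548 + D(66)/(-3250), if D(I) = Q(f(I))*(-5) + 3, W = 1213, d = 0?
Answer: 1968803/2515500 ≈ 0.78267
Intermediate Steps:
f(M) = -5
Q(r) = 0 (Q(r) = 0³ = 0)
D(I) = 3 (D(I) = 0*(-5) + 3 = 0 + 3 = 3)
W/1548 + D(66)/(-3250) = 1213/1548 + 3/(-3250) = 1213*(1/1548) + 3*(-1/3250) = 1213/1548 - 3/3250 = 1968803/2515500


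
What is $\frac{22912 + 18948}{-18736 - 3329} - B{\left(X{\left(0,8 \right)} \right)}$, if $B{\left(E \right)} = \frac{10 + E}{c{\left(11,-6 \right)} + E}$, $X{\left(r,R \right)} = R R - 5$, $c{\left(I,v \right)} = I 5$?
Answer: $- \frac{419635}{167694} \approx -2.5024$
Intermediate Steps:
$c{\left(I,v \right)} = 5 I$
$X{\left(r,R \right)} = -5 + R^{2}$ ($X{\left(r,R \right)} = R^{2} - 5 = -5 + R^{2}$)
$B{\left(E \right)} = \frac{10 + E}{55 + E}$ ($B{\left(E \right)} = \frac{10 + E}{5 \cdot 11 + E} = \frac{10 + E}{55 + E}$)
$\frac{22912 + 18948}{-18736 - 3329} - B{\left(X{\left(0,8 \right)} \right)} = \frac{22912 + 18948}{-18736 - 3329} - \frac{10 - \left(5 - 8^{2}\right)}{55 - \left(5 - 8^{2}\right)} = \frac{41860}{-22065} - \frac{10 + \left(-5 + 64\right)}{55 + \left(-5 + 64\right)} = 41860 \left(- \frac{1}{22065}\right) - \frac{10 + 59}{55 + 59} = - \frac{8372}{4413} - \frac{1}{114} \cdot 69 = - \frac{8372}{4413} - \frac{23}{38} = - \frac{419635}{167694}$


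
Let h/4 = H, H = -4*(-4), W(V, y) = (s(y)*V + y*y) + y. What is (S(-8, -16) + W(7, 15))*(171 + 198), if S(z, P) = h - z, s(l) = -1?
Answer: 112545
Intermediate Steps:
W(V, y) = y + y² - V (W(V, y) = (-V + y*y) + y = (-V + y²) + y = (y² - V) + y = y + y² - V)
H = 16
h = 64 (h = 4*16 = 64)
S(z, P) = 64 - z
(S(-8, -16) + W(7, 15))*(171 + 198) = ((64 - 1*(-8)) + (15 + 15² - 1*7))*(171 + 198) = ((64 + 8) + (15 + 225 - 7))*369 = (72 + 233)*369 = 305*369 = 112545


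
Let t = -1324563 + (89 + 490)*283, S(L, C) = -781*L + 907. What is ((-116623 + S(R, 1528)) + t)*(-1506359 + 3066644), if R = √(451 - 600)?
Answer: -1991582100270 - 1218582585*I*√149 ≈ -1.9916e+12 - 1.4875e+10*I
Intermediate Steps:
R = I*√149 (R = √(-149) = I*√149 ≈ 12.207*I)
S(L, C) = 907 - 781*L
t = -1160706 (t = -1324563 + 579*283 = -1324563 + 163857 = -1160706)
((-116623 + S(R, 1528)) + t)*(-1506359 + 3066644) = ((-116623 + (907 - 781*I*√149)) - 1160706)*(-1506359 + 3066644) = ((-116623 + (907 - 781*I*√149)) - 1160706)*1560285 = ((-115716 - 781*I*√149) - 1160706)*1560285 = (-1276422 - 781*I*√149)*1560285 = -1991582100270 - 1218582585*I*√149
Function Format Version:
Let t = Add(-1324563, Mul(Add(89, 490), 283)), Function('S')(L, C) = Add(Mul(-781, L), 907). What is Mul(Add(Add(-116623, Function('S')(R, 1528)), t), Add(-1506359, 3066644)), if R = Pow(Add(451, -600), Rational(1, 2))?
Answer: Add(-1991582100270, Mul(-1218582585, I, Pow(149, Rational(1, 2)))) ≈ Add(-1.9916e+12, Mul(-1.4875e+10, I))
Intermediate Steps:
R = Mul(I, Pow(149, Rational(1, 2))) (R = Pow(-149, Rational(1, 2)) = Mul(I, Pow(149, Rational(1, 2))) ≈ Mul(12.207, I))
Function('S')(L, C) = Add(907, Mul(-781, L))
t = -1160706 (t = Add(-1324563, Mul(579, 283)) = Add(-1324563, 163857) = -1160706)
Mul(Add(Add(-116623, Function('S')(R, 1528)), t), Add(-1506359, 3066644)) = Mul(Add(Add(-116623, Add(907, Mul(-781, Mul(I, Pow(149, Rational(1, 2)))))), -1160706), Add(-1506359, 3066644)) = Mul(Add(Add(-116623, Add(907, Mul(-781, I, Pow(149, Rational(1, 2))))), -1160706), 1560285) = Mul(Add(Add(-115716, Mul(-781, I, Pow(149, Rational(1, 2)))), -1160706), 1560285) = Mul(Add(-1276422, Mul(-781, I, Pow(149, Rational(1, 2)))), 1560285) = Add(-1991582100270, Mul(-1218582585, I, Pow(149, Rational(1, 2))))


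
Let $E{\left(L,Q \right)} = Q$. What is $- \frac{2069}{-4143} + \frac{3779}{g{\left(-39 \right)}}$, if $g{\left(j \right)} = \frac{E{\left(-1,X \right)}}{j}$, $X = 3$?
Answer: $- \frac{203531092}{4143} \approx -49127.0$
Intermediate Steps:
$g{\left(j \right)} = \frac{3}{j}$
$- \frac{2069}{-4143} + \frac{3779}{g{\left(-39 \right)}} = - \frac{2069}{-4143} + \frac{3779}{3 \frac{1}{-39}} = \left(-2069\right) \left(- \frac{1}{4143}\right) + \frac{3779}{3 \left(- \frac{1}{39}\right)} = \frac{2069}{4143} + \frac{3779}{- \frac{1}{13}} = \frac{2069}{4143} + 3779 \left(-13\right) = \frac{2069}{4143} - 49127 = - \frac{203531092}{4143}$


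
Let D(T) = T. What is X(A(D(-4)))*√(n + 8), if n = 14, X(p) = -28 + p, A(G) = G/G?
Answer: -27*√22 ≈ -126.64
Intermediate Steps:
A(G) = 1
X(A(D(-4)))*√(n + 8) = (-28 + 1)*√(14 + 8) = -27*√22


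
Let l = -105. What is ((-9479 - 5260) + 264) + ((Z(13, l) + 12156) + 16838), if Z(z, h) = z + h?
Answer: 14427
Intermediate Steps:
Z(z, h) = h + z
((-9479 - 5260) + 264) + ((Z(13, l) + 12156) + 16838) = ((-9479 - 5260) + 264) + (((-105 + 13) + 12156) + 16838) = (-14739 + 264) + ((-92 + 12156) + 16838) = -14475 + (12064 + 16838) = -14475 + 28902 = 14427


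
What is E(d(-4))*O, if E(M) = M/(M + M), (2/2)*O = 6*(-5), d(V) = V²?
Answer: -15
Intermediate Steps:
O = -30 (O = 6*(-5) = -30)
E(M) = ½ (E(M) = M/((2*M)) = (1/(2*M))*M = ½)
E(d(-4))*O = (½)*(-30) = -15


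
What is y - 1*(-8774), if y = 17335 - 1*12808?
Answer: 13301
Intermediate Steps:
y = 4527 (y = 17335 - 12808 = 4527)
y - 1*(-8774) = 4527 - 1*(-8774) = 4527 + 8774 = 13301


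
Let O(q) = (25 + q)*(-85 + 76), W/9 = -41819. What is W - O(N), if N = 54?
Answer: -375660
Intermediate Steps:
W = -376371 (W = 9*(-41819) = -376371)
O(q) = -225 - 9*q (O(q) = (25 + q)*(-9) = -225 - 9*q)
W - O(N) = -376371 - (-225 - 9*54) = -376371 - (-225 - 486) = -376371 - 1*(-711) = -376371 + 711 = -375660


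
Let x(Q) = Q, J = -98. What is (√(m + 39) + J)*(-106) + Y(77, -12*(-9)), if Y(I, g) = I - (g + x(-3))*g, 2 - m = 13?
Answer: -875 - 212*√7 ≈ -1435.9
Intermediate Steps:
m = -11 (m = 2 - 1*13 = 2 - 13 = -11)
Y(I, g) = I - g*(-3 + g) (Y(I, g) = I - (g - 3)*g = I - (-3 + g)*g = I - g*(-3 + g))
(√(m + 39) + J)*(-106) + Y(77, -12*(-9)) = (√(-11 + 39) - 98)*(-106) + (77 - (-12*(-9))² + 3*(-12*(-9))) = (√28 - 98)*(-106) + (77 - 1*108² + 3*108) = (2*√7 - 98)*(-106) + (77 - 1*11664 + 324) = (-98 + 2*√7)*(-106) + (77 - 11664 + 324) = (10388 - 212*√7) - 11263 = -875 - 212*√7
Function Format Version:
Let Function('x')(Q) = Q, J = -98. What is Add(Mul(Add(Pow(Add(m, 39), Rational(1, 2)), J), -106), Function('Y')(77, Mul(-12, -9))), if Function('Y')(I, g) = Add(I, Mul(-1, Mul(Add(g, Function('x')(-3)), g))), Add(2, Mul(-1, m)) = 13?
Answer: Add(-875, Mul(-212, Pow(7, Rational(1, 2)))) ≈ -1435.9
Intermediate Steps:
m = -11 (m = Add(2, Mul(-1, 13)) = Add(2, -13) = -11)
Function('Y')(I, g) = Add(I, Mul(-1, g, Add(-3, g))) (Function('Y')(I, g) = Add(I, Mul(-1, Mul(Add(g, -3), g))) = Add(I, Mul(-1, Mul(Add(-3, g), g))) = Add(I, Mul(-1, Mul(g, Add(-3, g)))) = Add(I, Mul(-1, g, Add(-3, g))))
Add(Mul(Add(Pow(Add(m, 39), Rational(1, 2)), J), -106), Function('Y')(77, Mul(-12, -9))) = Add(Mul(Add(Pow(Add(-11, 39), Rational(1, 2)), -98), -106), Add(77, Mul(-1, Pow(Mul(-12, -9), 2)), Mul(3, Mul(-12, -9)))) = Add(Mul(Add(Pow(28, Rational(1, 2)), -98), -106), Add(77, Mul(-1, Pow(108, 2)), Mul(3, 108))) = Add(Mul(Add(Mul(2, Pow(7, Rational(1, 2))), -98), -106), Add(77, Mul(-1, 11664), 324)) = Add(Mul(Add(-98, Mul(2, Pow(7, Rational(1, 2)))), -106), Add(77, -11664, 324)) = Add(Add(10388, Mul(-212, Pow(7, Rational(1, 2)))), -11263) = Add(-875, Mul(-212, Pow(7, Rational(1, 2))))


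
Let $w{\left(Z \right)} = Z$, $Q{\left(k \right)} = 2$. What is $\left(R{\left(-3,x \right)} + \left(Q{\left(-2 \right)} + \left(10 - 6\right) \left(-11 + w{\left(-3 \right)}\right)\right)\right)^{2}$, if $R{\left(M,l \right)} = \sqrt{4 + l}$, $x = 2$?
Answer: $\left(54 - \sqrt{6}\right)^{2} \approx 2657.5$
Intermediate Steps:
$\left(R{\left(-3,x \right)} + \left(Q{\left(-2 \right)} + \left(10 - 6\right) \left(-11 + w{\left(-3 \right)}\right)\right)\right)^{2} = \left(\sqrt{4 + 2} + \left(2 + \left(10 - 6\right) \left(-11 - 3\right)\right)\right)^{2} = \left(\sqrt{6} + \left(2 + 4 \left(-14\right)\right)\right)^{2} = \left(\sqrt{6} + \left(2 - 56\right)\right)^{2} = \left(\sqrt{6} - 54\right)^{2} = \left(-54 + \sqrt{6}\right)^{2}$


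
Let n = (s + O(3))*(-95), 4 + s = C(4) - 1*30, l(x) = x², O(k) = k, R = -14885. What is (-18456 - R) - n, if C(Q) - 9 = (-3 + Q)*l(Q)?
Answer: -4141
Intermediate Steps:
C(Q) = 9 + Q²*(-3 + Q) (C(Q) = 9 + (-3 + Q)*Q² = 9 + Q²*(-3 + Q))
s = -9 (s = -4 + ((9 + 4³ - 3*4²) - 1*30) = -4 + ((9 + 64 - 3*16) - 30) = -4 + ((9 + 64 - 48) - 30) = -4 + (25 - 30) = -4 - 5 = -9)
n = 570 (n = (-9 + 3)*(-95) = -6*(-95) = 570)
(-18456 - R) - n = (-18456 - 1*(-14885)) - 1*570 = (-18456 + 14885) - 570 = -3571 - 570 = -4141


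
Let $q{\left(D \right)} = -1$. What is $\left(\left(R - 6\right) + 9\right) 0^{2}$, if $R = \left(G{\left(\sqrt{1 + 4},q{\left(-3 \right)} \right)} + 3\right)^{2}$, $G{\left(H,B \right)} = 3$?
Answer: $0$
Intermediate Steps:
$R = 36$ ($R = \left(3 + 3\right)^{2} = 6^{2} = 36$)
$\left(\left(R - 6\right) + 9\right) 0^{2} = \left(\left(36 - 6\right) + 9\right) 0^{2} = \left(30 + 9\right) 0 = 39 \cdot 0 = 0$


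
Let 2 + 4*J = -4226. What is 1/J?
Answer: -1/1057 ≈ -0.00094607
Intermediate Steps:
J = -1057 (J = -½ + (¼)*(-4226) = -½ - 2113/2 = -1057)
1/J = 1/(-1057) = -1/1057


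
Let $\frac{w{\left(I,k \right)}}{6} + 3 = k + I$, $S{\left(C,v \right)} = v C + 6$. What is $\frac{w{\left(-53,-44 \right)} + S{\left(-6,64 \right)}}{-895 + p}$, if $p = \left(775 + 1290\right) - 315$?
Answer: $- \frac{326}{285} \approx -1.1439$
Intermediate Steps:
$S{\left(C,v \right)} = 6 + C v$ ($S{\left(C,v \right)} = C v + 6 = 6 + C v$)
$w{\left(I,k \right)} = -18 + 6 I + 6 k$ ($w{\left(I,k \right)} = -18 + 6 \left(k + I\right) = -18 + 6 \left(I + k\right) = -18 + \left(6 I + 6 k\right) = -18 + 6 I + 6 k$)
$p = 1750$ ($p = 2065 - 315 = 1750$)
$\frac{w{\left(-53,-44 \right)} + S{\left(-6,64 \right)}}{-895 + p} = \frac{\left(-18 + 6 \left(-53\right) + 6 \left(-44\right)\right) + \left(6 - 384\right)}{-895 + 1750} = \frac{\left(-18 - 318 - 264\right) + \left(6 - 384\right)}{855} = \left(-600 - 378\right) \frac{1}{855} = \left(-978\right) \frac{1}{855} = - \frac{326}{285}$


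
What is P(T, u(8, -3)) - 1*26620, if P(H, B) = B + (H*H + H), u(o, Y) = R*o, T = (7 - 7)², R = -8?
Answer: -26684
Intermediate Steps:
T = 0 (T = 0² = 0)
u(o, Y) = -8*o
P(H, B) = B + H + H² (P(H, B) = B + (H² + H) = B + (H + H²) = B + H + H²)
P(T, u(8, -3)) - 1*26620 = (-8*8 + 0 + 0²) - 1*26620 = (-64 + 0 + 0) - 26620 = -64 - 26620 = -26684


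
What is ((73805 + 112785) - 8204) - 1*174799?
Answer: 3587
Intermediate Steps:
((73805 + 112785) - 8204) - 1*174799 = (186590 - 8204) - 174799 = 178386 - 174799 = 3587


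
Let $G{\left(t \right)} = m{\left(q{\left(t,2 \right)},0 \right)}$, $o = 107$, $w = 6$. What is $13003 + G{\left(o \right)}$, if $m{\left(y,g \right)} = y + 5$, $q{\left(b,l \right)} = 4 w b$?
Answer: $15576$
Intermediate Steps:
$q{\left(b,l \right)} = 24 b$ ($q{\left(b,l \right)} = 4 \cdot 6 b = 24 b$)
$m{\left(y,g \right)} = 5 + y$
$G{\left(t \right)} = 5 + 24 t$
$13003 + G{\left(o \right)} = 13003 + \left(5 + 24 \cdot 107\right) = 13003 + \left(5 + 2568\right) = 13003 + 2573 = 15576$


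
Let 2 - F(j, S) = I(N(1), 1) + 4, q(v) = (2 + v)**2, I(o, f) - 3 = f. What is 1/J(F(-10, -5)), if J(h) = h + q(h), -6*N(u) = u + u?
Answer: 1/10 ≈ 0.10000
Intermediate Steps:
N(u) = -u/3 (N(u) = -(u + u)/6 = -u/3)
I(o, f) = 3 + f
F(j, S) = -6 (F(j, S) = 2 - ((3 + 1) + 4) = 2 - (4 + 4) = 2 - 1*8 = 2 - 8 = -6)
J(h) = h + (2 + h)**2
1/J(F(-10, -5)) = 1/(-6 + (2 - 6)**2) = 1/(-6 + (-4)**2) = 1/(-6 + 16) = 1/10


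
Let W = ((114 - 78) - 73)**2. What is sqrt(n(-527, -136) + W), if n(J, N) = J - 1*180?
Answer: sqrt(662) ≈ 25.729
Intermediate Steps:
n(J, N) = -180 + J (n(J, N) = J - 180 = -180 + J)
W = 1369 (W = (36 - 73)**2 = (-37)**2 = 1369)
sqrt(n(-527, -136) + W) = sqrt((-180 - 527) + 1369) = sqrt(-707 + 1369) = sqrt(662)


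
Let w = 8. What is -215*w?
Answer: -1720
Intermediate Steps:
-215*w = -215*8 = -1720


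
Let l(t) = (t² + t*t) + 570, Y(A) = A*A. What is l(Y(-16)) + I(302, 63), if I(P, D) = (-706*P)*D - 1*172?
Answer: -13300886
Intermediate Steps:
Y(A) = A²
l(t) = 570 + 2*t² (l(t) = (t² + t²) + 570 = 2*t² + 570 = 570 + 2*t²)
I(P, D) = -172 - 706*D*P (I(P, D) = -706*D*P - 172 = -172 - 706*D*P)
l(Y(-16)) + I(302, 63) = (570 + 2*((-16)²)²) + (-172 - 706*63*302) = (570 + 2*256²) + (-172 - 13432356) = (570 + 2*65536) - 13432528 = (570 + 131072) - 13432528 = 131642 - 13432528 = -13300886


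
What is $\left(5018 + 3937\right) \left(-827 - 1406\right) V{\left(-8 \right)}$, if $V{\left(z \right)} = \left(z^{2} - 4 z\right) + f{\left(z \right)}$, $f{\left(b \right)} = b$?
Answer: $-1759693320$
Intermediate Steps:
$V{\left(z \right)} = z^{2} - 3 z$ ($V{\left(z \right)} = \left(z^{2} - 4 z\right) + z = z^{2} - 3 z$)
$\left(5018 + 3937\right) \left(-827 - 1406\right) V{\left(-8 \right)} = \left(5018 + 3937\right) \left(-827 - 1406\right) \left(- 8 \left(-3 - 8\right)\right) = 8955 \left(-2233\right) \left(\left(-8\right) \left(-11\right)\right) = \left(-19996515\right) 88 = -1759693320$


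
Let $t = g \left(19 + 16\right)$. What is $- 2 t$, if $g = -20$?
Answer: $1400$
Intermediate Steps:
$t = -700$ ($t = - 20 \left(19 + 16\right) = \left(-20\right) 35 = -700$)
$- 2 t = \left(-2\right) \left(-700\right) = 1400$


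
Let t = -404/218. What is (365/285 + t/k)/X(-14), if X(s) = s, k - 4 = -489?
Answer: -3870659/42186270 ≈ -0.091752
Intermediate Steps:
k = -485 (k = 4 - 489 = -485)
t = -202/109 (t = -404*1/218 = -202/109 ≈ -1.8532)
(365/285 + t/k)/X(-14) = (365/285 - 202/109/(-485))/(-14) = (365*(1/285) - 202/109*(-1/485))*(-1/14) = (73/57 + 202/52865)*(-1/14) = (3870659/3013305)*(-1/14) = -3870659/42186270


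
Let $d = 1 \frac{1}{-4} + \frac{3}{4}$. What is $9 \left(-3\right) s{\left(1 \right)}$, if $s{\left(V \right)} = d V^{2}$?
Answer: $- \frac{27}{2} \approx -13.5$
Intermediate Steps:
$d = \frac{1}{2}$ ($d = 1 \left(- \frac{1}{4}\right) + 3 \cdot \frac{1}{4} = - \frac{1}{4} + \frac{3}{4} = \frac{1}{2} \approx 0.5$)
$s{\left(V \right)} = \frac{V^{2}}{2}$
$9 \left(-3\right) s{\left(1 \right)} = 9 \left(-3\right) \frac{1^{2}}{2} = - 27 \cdot \frac{1}{2} \cdot 1 = \left(-27\right) \frac{1}{2} = - \frac{27}{2}$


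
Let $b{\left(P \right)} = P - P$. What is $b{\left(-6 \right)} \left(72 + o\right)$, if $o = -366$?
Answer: $0$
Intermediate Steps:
$b{\left(P \right)} = 0$
$b{\left(-6 \right)} \left(72 + o\right) = 0 \left(72 - 366\right) = 0 \left(-294\right) = 0$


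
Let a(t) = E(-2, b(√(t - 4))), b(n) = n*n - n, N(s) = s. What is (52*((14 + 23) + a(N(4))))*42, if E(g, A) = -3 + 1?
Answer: 76440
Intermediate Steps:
b(n) = n² - n
E(g, A) = -2
a(t) = -2
(52*((14 + 23) + a(N(4))))*42 = (52*((14 + 23) - 2))*42 = (52*(37 - 2))*42 = (52*35)*42 = 1820*42 = 76440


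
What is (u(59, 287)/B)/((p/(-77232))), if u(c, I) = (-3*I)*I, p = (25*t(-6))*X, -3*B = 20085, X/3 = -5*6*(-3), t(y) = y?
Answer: 530126884/7531875 ≈ 70.384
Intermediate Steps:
X = 270 (X = 3*(-5*6*(-3)) = 3*(-30*(-3)) = 3*90 = 270)
B = -6695 (B = -1/3*20085 = -6695)
p = -40500 (p = (25*(-6))*270 = -150*270 = -40500)
u(c, I) = -3*I**2
(u(59, 287)/B)/((p/(-77232))) = (-3*287**2/(-6695))/((-40500/(-77232))) = (-3*82369*(-1/6695))/((-40500*(-1/77232))) = (-247107*(-1/6695))/(3375/6436) = (247107/6695)*(6436/3375) = 530126884/7531875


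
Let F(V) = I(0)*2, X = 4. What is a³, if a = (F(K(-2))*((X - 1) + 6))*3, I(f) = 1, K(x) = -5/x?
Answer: 157464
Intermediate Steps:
F(V) = 2 (F(V) = 1*2 = 2)
a = 54 (a = (2*((4 - 1) + 6))*3 = (2*(3 + 6))*3 = (2*9)*3 = 18*3 = 54)
a³ = 54³ = 157464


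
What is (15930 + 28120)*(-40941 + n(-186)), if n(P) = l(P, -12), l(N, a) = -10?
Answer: -1803891550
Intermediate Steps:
n(P) = -10
(15930 + 28120)*(-40941 + n(-186)) = (15930 + 28120)*(-40941 - 10) = 44050*(-40951) = -1803891550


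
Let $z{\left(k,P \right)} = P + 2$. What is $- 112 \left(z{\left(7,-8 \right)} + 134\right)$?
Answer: $-14336$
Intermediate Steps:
$z{\left(k,P \right)} = 2 + P$
$- 112 \left(z{\left(7,-8 \right)} + 134\right) = - 112 \left(\left(2 - 8\right) + 134\right) = - 112 \left(-6 + 134\right) = \left(-112\right) 128 = -14336$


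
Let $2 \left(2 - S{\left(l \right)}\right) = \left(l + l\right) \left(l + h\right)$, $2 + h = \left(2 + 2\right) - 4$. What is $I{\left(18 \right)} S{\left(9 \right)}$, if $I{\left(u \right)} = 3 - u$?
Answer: $915$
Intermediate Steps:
$h = -2$ ($h = -2 + \left(\left(2 + 2\right) - 4\right) = -2 + \left(4 - 4\right) = -2 + 0 = -2$)
$S{\left(l \right)} = 2 - l \left(-2 + l\right)$ ($S{\left(l \right)} = 2 - \frac{\left(l + l\right) \left(l - 2\right)}{2} = 2 - \frac{2 l \left(-2 + l\right)}{2} = 2 - l \left(-2 + l\right)$)
$I{\left(18 \right)} S{\left(9 \right)} = \left(3 - 18\right) \left(2 - 9^{2} + 2 \cdot 9\right) = \left(3 - 18\right) \left(2 - 81 + 18\right) = - 15 \left(2 - 81 + 18\right) = \left(-15\right) \left(-61\right) = 915$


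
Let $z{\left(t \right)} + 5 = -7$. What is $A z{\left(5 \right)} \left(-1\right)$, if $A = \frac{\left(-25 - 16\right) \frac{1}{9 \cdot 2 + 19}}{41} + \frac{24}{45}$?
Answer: $\frac{1124}{185} \approx 6.0757$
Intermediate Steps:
$z{\left(t \right)} = -12$ ($z{\left(t \right)} = -5 - 7 = -12$)
$A = \frac{281}{555}$ ($A = - \frac{41}{18 + 19} \cdot \frac{1}{41} + 24 \cdot \frac{1}{45} = - \frac{41}{37} \cdot \frac{1}{41} + \frac{8}{15} = \left(-41\right) \frac{1}{37} \cdot \frac{1}{41} + \frac{8}{15} = \left(- \frac{41}{37}\right) \frac{1}{41} + \frac{8}{15} = - \frac{1}{37} + \frac{8}{15} = \frac{281}{555} \approx 0.50631$)
$A z{\left(5 \right)} \left(-1\right) = \frac{281}{555} \left(-12\right) \left(-1\right) = \left(- \frac{1124}{185}\right) \left(-1\right) = \frac{1124}{185}$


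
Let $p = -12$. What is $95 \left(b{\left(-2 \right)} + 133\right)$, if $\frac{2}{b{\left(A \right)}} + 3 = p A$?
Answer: $\frac{265525}{21} \approx 12644.0$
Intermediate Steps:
$b{\left(A \right)} = \frac{2}{-3 - 12 A}$
$95 \left(b{\left(-2 \right)} + 133\right) = 95 \left(\frac{2}{3 \left(-1 - -8\right)} + 133\right) = 95 \left(\frac{2}{3 \left(-1 + 8\right)} + 133\right) = 95 \left(\frac{2}{3 \cdot 7} + 133\right) = 95 \left(\frac{2}{3} \cdot \frac{1}{7} + 133\right) = 95 \left(\frac{2}{21} + 133\right) = 95 \cdot \frac{2795}{21} = \frac{265525}{21}$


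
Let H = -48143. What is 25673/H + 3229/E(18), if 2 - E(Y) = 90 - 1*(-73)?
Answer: -159587100/7751023 ≈ -20.589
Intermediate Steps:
E(Y) = -161 (E(Y) = 2 - (90 - 1*(-73)) = 2 - (90 + 73) = 2 - 1*163 = 2 - 163 = -161)
25673/H + 3229/E(18) = 25673/(-48143) + 3229/(-161) = 25673*(-1/48143) + 3229*(-1/161) = -25673/48143 - 3229/161 = -159587100/7751023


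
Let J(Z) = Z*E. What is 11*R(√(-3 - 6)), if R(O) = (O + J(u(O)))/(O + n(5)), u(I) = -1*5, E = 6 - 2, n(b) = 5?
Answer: -1001/34 + 825*I/34 ≈ -29.441 + 24.265*I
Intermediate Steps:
E = 4
u(I) = -5
J(Z) = 4*Z (J(Z) = Z*4 = 4*Z)
R(O) = (-20 + O)/(5 + O) (R(O) = (O + 4*(-5))/(O + 5) = (O - 20)/(5 + O) = (-20 + O)/(5 + O))
11*R(√(-3 - 6)) = 11*((-20 + √(-3 - 6))/(5 + √(-3 - 6))) = 11*((-20 + √(-9))/(5 + √(-9))) = 11*((-20 + 3*I)/(5 + 3*I)) = 11*(((5 - 3*I)/34)*(-20 + 3*I)) = 11*((-20 + 3*I)*(5 - 3*I)/34) = 11*(-20 + 3*I)*(5 - 3*I)/34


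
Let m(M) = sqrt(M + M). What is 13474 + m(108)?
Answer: 13474 + 6*sqrt(6) ≈ 13489.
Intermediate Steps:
m(M) = sqrt(2)*sqrt(M) (m(M) = sqrt(2*M) = sqrt(2)*sqrt(M))
13474 + m(108) = 13474 + sqrt(2)*sqrt(108) = 13474 + sqrt(2)*(6*sqrt(3)) = 13474 + 6*sqrt(6)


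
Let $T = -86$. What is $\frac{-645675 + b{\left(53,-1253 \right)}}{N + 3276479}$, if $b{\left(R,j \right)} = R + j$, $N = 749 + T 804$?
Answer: $- \frac{646875}{3208084} \approx -0.20164$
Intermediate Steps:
$N = -68395$ ($N = 749 - 69144 = -68395$)
$\frac{-645675 + b{\left(53,-1253 \right)}}{N + 3276479} = \frac{-645675 + \left(53 - 1253\right)}{-68395 + 3276479} = \frac{-645675 - 1200}{3208084} = \left(-646875\right) \frac{1}{3208084} = - \frac{646875}{3208084}$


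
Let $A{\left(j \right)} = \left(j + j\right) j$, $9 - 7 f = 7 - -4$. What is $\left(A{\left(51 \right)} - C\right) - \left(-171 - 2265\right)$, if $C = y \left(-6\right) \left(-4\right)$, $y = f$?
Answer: $\frac{53514}{7} \approx 7644.9$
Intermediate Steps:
$f = - \frac{2}{7}$ ($f = \frac{9}{7} - \frac{7 - -4}{7} = \frac{9}{7} - \frac{7 + 4}{7} = \frac{9}{7} - \frac{11}{7} = - \frac{2}{7} \approx -0.28571$)
$y = - \frac{2}{7} \approx -0.28571$
$A{\left(j \right)} = 2 j^{2}$ ($A{\left(j \right)} = 2 j j = 2 j^{2}$)
$C = - \frac{48}{7}$ ($C = \left(- \frac{2}{7}\right) \left(-6\right) \left(-4\right) = \frac{12}{7} \left(-4\right) = - \frac{48}{7} \approx -6.8571$)
$\left(A{\left(51 \right)} - C\right) - \left(-171 - 2265\right) = \left(2 \cdot 51^{2} - - \frac{48}{7}\right) - \left(-171 - 2265\right) = \left(2 \cdot 2601 + \frac{48}{7}\right) - -2436 = \left(5202 + \frac{48}{7}\right) + 2436 = \frac{36462}{7} + 2436 = \frac{53514}{7}$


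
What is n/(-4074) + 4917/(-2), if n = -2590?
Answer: -1430477/582 ≈ -2457.9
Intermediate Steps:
n/(-4074) + 4917/(-2) = -2590/(-4074) + 4917/(-2) = -2590*(-1/4074) + 4917*(-½) = 185/291 - 4917/2 = -1430477/582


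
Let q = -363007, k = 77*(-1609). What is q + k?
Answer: -486900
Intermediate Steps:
k = -123893
q + k = -363007 - 123893 = -486900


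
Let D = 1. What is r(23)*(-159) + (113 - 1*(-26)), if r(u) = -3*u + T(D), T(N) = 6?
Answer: 10156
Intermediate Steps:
r(u) = 6 - 3*u (r(u) = -3*u + 6 = 6 - 3*u)
r(23)*(-159) + (113 - 1*(-26)) = (6 - 3*23)*(-159) + (113 - 1*(-26)) = (6 - 69)*(-159) + (113 + 26) = -63*(-159) + 139 = 10017 + 139 = 10156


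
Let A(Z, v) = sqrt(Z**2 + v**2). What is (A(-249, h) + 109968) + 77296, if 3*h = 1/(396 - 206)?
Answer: 187264 + sqrt(20144124901)/570 ≈ 1.8751e+5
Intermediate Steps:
h = 1/570 (h = 1/(3*(396 - 206)) = (1/3)/190 = (1/3)*(1/190) = 1/570 ≈ 0.0017544)
(A(-249, h) + 109968) + 77296 = (sqrt((-249)**2 + (1/570)**2) + 109968) + 77296 = (sqrt(62001 + 1/324900) + 109968) + 77296 = (sqrt(20144124901/324900) + 109968) + 77296 = (sqrt(20144124901)/570 + 109968) + 77296 = (109968 + sqrt(20144124901)/570) + 77296 = 187264 + sqrt(20144124901)/570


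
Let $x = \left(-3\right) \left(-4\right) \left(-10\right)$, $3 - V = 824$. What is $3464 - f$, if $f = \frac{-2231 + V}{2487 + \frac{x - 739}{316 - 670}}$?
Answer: $\frac{3053754656}{881257} \approx 3465.2$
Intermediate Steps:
$V = -821$ ($V = 3 - 824 = -821$)
$x = -120$ ($x = 12 \left(-10\right) = -120$)
$f = - \frac{1080408}{881257}$ ($f = \frac{-2231 - 821}{2487 + \frac{-120 - 739}{316 - 670}} = - \frac{3052}{2487 - \frac{859}{-354}} = - \frac{3052}{2487 - - \frac{859}{354}} = - \frac{3052}{2487 + \frac{859}{354}} = - \frac{3052}{\frac{881257}{354}} = \left(-3052\right) \frac{354}{881257} = - \frac{1080408}{881257} \approx -1.226$)
$3464 - f = 3464 - - \frac{1080408}{881257} = 3464 + \frac{1080408}{881257} = \frac{3053754656}{881257}$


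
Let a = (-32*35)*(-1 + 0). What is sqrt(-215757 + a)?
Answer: I*sqrt(214637) ≈ 463.29*I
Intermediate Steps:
a = 1120 (a = -1120*(-1) = 1120)
sqrt(-215757 + a) = sqrt(-215757 + 1120) = sqrt(-214637) = I*sqrt(214637)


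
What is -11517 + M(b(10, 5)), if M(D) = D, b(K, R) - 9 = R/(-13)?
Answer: -149609/13 ≈ -11508.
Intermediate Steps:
b(K, R) = 9 - R/13 (b(K, R) = 9 + R/(-13) = 9 + R*(-1/13) = 9 - R/13)
-11517 + M(b(10, 5)) = -11517 + (9 - 1/13*5) = -11517 + (9 - 5/13) = -11517 + 112/13 = -149609/13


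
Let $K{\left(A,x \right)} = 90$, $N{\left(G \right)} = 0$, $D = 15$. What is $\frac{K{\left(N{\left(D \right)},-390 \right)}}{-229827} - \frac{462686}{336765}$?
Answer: $- \frac{2727385748}{1984556145} \approx -1.3743$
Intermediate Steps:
$\frac{K{\left(N{\left(D \right)},-390 \right)}}{-229827} - \frac{462686}{336765} = \frac{90}{-229827} - \frac{462686}{336765} = 90 \left(- \frac{1}{229827}\right) - \frac{462686}{336765} = - \frac{30}{76609} - \frac{462686}{336765} = - \frac{2727385748}{1984556145}$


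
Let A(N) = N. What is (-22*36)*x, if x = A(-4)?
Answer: 3168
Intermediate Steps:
x = -4
(-22*36)*x = -22*36*(-4) = -792*(-4) = 3168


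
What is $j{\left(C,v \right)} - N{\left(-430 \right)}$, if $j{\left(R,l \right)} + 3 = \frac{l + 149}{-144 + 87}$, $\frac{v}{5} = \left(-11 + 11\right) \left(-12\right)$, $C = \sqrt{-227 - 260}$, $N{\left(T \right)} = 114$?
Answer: $- \frac{6818}{57} \approx -119.61$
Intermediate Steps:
$C = i \sqrt{487}$ ($C = \sqrt{-487} = i \sqrt{487} \approx 22.068 i$)
$v = 0$ ($v = 5 \left(-11 + 11\right) \left(-12\right) = 5 \cdot 0 \left(-12\right) = 5 \cdot 0 = 0$)
$j{\left(R,l \right)} = - \frac{320}{57} - \frac{l}{57}$ ($j{\left(R,l \right)} = -3 + \frac{l + 149}{-144 + 87} = -3 + \frac{149 + l}{-57} = -3 + \left(149 + l\right) \left(- \frac{1}{57}\right) = -3 - \left(\frac{149}{57} + \frac{l}{57}\right) = - \frac{320}{57} - \frac{l}{57}$)
$j{\left(C,v \right)} - N{\left(-430 \right)} = \left(- \frac{320}{57} - 0\right) - 114 = \left(- \frac{320}{57} + 0\right) - 114 = - \frac{320}{57} - 114 = - \frac{6818}{57}$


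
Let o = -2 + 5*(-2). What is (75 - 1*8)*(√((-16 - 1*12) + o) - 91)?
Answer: -6097 + 134*I*√10 ≈ -6097.0 + 423.75*I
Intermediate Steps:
o = -12 (o = -2 - 10 = -12)
(75 - 1*8)*(√((-16 - 1*12) + o) - 91) = (75 - 1*8)*(√((-16 - 1*12) - 12) - 91) = (75 - 8)*(√((-16 - 12) - 12) - 91) = 67*(√(-28 - 12) - 91) = 67*(√(-40) - 91) = 67*(2*I*√10 - 91) = 67*(-91 + 2*I*√10) = -6097 + 134*I*√10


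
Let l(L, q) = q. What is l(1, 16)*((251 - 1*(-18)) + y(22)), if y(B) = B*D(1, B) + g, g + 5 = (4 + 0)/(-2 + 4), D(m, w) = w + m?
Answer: 12352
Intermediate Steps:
D(m, w) = m + w
g = -3 (g = -5 + (4 + 0)/(-2 + 4) = -5 + 4/2 = -5 + 4*(½) = -5 + 2 = -3)
y(B) = -3 + B*(1 + B) (y(B) = B*(1 + B) - 3 = -3 + B*(1 + B))
l(1, 16)*((251 - 1*(-18)) + y(22)) = 16*((251 - 1*(-18)) + (-3 + 22*(1 + 22))) = 16*((251 + 18) + (-3 + 22*23)) = 16*(269 + (-3 + 506)) = 16*(269 + 503) = 16*772 = 12352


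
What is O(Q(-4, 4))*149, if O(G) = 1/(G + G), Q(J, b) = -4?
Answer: -149/8 ≈ -18.625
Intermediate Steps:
O(G) = 1/(2*G)
O(Q(-4, 4))*149 = ((½)/(-4))*149 = ((½)*(-¼))*149 = -⅛*149 = -149/8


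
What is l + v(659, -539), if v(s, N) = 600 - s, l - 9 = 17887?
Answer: 17837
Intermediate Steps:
l = 17896 (l = 9 + 17887 = 17896)
l + v(659, -539) = 17896 + (600 - 1*659) = 17896 + (600 - 659) = 17896 - 59 = 17837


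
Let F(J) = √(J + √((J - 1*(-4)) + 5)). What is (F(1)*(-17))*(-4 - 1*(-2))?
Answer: 34*√(1 + √10) ≈ 69.366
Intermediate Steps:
F(J) = √(J + √(9 + J)) (F(J) = √(J + √((J + 4) + 5)) = √(J + √((4 + J) + 5)) = √(J + √(9 + J)))
(F(1)*(-17))*(-4 - 1*(-2)) = (√(1 + √(9 + 1))*(-17))*(-4 - 1*(-2)) = (√(1 + √10)*(-17))*(-4 + 2) = -17*√(1 + √10)*(-2) = 34*√(1 + √10)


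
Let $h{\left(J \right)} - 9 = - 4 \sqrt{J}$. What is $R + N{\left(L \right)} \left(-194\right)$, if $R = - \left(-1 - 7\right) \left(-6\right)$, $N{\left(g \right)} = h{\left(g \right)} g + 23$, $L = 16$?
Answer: $17218$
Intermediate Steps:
$h{\left(J \right)} = 9 - 4 \sqrt{J}$
$N{\left(g \right)} = 23 + g \left(9 - 4 \sqrt{g}\right)$ ($N{\left(g \right)} = \left(9 - 4 \sqrt{g}\right) g + 23 = g \left(9 - 4 \sqrt{g}\right) + 23 = 23 + g \left(9 - 4 \sqrt{g}\right)$)
$R = -48$ ($R = - \left(-8\right) \left(-6\right) = \left(-1\right) 48 = -48$)
$R + N{\left(L \right)} \left(-194\right) = -48 + \left(23 - 16 \left(-9 + 4 \sqrt{16}\right)\right) \left(-194\right) = -48 + \left(23 - 16 \left(-9 + 4 \cdot 4\right)\right) \left(-194\right) = -48 + \left(23 - 16 \left(-9 + 16\right)\right) \left(-194\right) = -48 + \left(23 - 16 \cdot 7\right) \left(-194\right) = -48 + \left(23 - 112\right) \left(-194\right) = -48 - -17266 = -48 + 17266 = 17218$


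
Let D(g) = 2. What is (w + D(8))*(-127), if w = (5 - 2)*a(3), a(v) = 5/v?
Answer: -889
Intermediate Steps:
w = 5 (w = (5 - 2)*(5/3) = 3*(5*(⅓)) = 3*(5/3) = 5)
(w + D(8))*(-127) = (5 + 2)*(-127) = 7*(-127) = -889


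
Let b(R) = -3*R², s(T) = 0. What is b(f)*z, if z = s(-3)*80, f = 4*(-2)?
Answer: 0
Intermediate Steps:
f = -8
z = 0 (z = 0*80 = 0)
b(f)*z = -3*(-8)²*0 = -3*64*0 = -192*0 = 0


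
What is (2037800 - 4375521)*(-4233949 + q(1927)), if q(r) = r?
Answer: 9893286701862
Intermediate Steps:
(2037800 - 4375521)*(-4233949 + q(1927)) = (2037800 - 4375521)*(-4233949 + 1927) = -2337721*(-4232022) = 9893286701862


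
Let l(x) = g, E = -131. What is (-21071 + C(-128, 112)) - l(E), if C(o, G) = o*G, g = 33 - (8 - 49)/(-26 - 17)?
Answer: -1523879/43 ≈ -35439.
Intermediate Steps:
g = 1378/43 (g = 33 - (-41)/(-43) = 33 - (-41)*(-1)/43 = 33 - 1*41/43 = 33 - 41/43 = 1378/43 ≈ 32.047)
l(x) = 1378/43
C(o, G) = G*o
(-21071 + C(-128, 112)) - l(E) = (-21071 + 112*(-128)) - 1*1378/43 = (-21071 - 14336) - 1378/43 = -35407 - 1378/43 = -1523879/43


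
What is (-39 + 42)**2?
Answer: 9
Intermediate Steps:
(-39 + 42)**2 = 3**2 = 9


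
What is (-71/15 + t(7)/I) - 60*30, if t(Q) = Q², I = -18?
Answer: -162671/90 ≈ -1807.5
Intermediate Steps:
(-71/15 + t(7)/I) - 60*30 = (-71/15 + 7²/(-18)) - 60*30 = (-71*1/15 + 49*(-1/18)) - 1800 = (-71/15 - 49/18) - 1800 = -671/90 - 1800 = -162671/90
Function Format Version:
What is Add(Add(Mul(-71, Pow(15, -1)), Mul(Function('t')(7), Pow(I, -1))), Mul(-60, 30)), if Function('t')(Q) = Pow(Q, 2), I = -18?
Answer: Rational(-162671, 90) ≈ -1807.5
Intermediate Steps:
Add(Add(Mul(-71, Pow(15, -1)), Mul(Function('t')(7), Pow(I, -1))), Mul(-60, 30)) = Add(Add(Mul(-71, Pow(15, -1)), Mul(Pow(7, 2), Pow(-18, -1))), Mul(-60, 30)) = Add(Add(Mul(-71, Rational(1, 15)), Mul(49, Rational(-1, 18))), -1800) = Add(Add(Rational(-71, 15), Rational(-49, 18)), -1800) = Add(Rational(-671, 90), -1800) = Rational(-162671, 90)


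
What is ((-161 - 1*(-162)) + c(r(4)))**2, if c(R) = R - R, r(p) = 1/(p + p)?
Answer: 1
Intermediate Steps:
r(p) = 1/(2*p)
c(R) = 0
((-161 - 1*(-162)) + c(r(4)))**2 = ((-161 - 1*(-162)) + 0)**2 = ((-161 + 162) + 0)**2 = (1 + 0)**2 = 1**2 = 1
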